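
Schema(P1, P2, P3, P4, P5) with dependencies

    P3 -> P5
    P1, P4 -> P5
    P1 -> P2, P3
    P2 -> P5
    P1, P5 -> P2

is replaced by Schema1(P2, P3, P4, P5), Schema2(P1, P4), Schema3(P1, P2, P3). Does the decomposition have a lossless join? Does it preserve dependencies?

Lossless test (chase): Rows 1 and 3 agree on P3; apply P3→P5 and equate their P5 entries. Rows 2 and 3 agree on P1; apply P1→P2, P3 and equate their P2, P3 entries. Rows 1 and 2 agree on P2; apply P2→P5 and equate their P5 entries. Row 2 is now all distinguished symbols — the join is lossless.
Dependency preservation: P1, P4 → P5; P1, P5 → P2 are not contained in any single fragment, but the restricted closure of each left-hand side across the fragments still reaches the right-hand side; the remaining FDs each lie inside some fragment. All dependencies are preserved.

lossless and dependency-preserving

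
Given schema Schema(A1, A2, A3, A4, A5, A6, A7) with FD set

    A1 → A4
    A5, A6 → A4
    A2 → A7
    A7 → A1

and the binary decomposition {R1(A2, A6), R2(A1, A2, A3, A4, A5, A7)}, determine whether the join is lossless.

No

Common attributes: R1 ∩ R2 = {A2}.
Closure of {A2}: A2 → A7 applies, adding A7; A7 → A1 applies, adding A1; A1 → A4 applies, adding A4. So (A2)⁺ = {A1, A2, A4, A7}.
The closure contains neither all of R1 = {A2, A6} nor all of R2 = {A1, A2, A3, A4, A5, A7}, so the common attributes are not a superkey of either fragment. The join is lossy.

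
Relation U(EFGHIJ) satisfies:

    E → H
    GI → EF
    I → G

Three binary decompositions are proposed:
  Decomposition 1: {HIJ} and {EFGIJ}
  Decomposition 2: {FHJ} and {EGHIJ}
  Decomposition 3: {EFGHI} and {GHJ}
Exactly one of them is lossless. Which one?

Decomposition 1

Decomposition 1: common = {IJ}, closure = {EFGHIJ} → lossless.
Decomposition 2: common = {HJ}, closure = {HJ} → lossy.
Decomposition 3: common = {GH}, closure = {GH} → lossy.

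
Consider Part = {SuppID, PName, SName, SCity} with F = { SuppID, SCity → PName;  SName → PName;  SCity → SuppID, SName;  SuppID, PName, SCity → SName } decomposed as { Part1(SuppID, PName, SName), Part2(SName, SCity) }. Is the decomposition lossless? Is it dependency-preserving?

Lossless test: (SName)⁺ = {PName, SName}, which is a superkey of neither fragment — lossy.
Dependency preservation: the restricted closure of {SCity} across the fragments never reaches {SuppID, SName}, so SCity → SuppID, SName cannot be enforced without a join — not preserved.

lossy and not dependency-preserving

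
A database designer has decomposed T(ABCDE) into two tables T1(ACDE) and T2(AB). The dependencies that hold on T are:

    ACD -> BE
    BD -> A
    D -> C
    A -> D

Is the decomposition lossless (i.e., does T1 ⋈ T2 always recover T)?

Yes

Common attributes: T1 ∩ T2 = {A}.
Closure of {A}: A → D applies, adding D; D → C applies, adding C; ACD → BE applies, adding BE. So (A)⁺ = {ABCDE}.
This closure contains every attribute of T1, so T1 ∩ T2 → T1. The join is lossless.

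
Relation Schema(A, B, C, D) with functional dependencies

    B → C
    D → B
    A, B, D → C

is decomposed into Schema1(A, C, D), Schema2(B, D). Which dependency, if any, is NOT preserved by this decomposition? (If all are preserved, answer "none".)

Check B → C: no single fragment contains all of {B, C}, and the restricted closure of {B} across the fragments never reaches {C}.
D → B is preserved.
A, B, D → C is preserved.

B → C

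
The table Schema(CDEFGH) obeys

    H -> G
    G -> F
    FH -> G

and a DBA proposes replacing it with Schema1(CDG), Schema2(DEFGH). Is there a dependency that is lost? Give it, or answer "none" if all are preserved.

none

H → G lies within Schema2.
G → F lies within Schema2.
FH → G lies within Schema2.
Every dependency is enforceable on the fragments, so the decomposition is dependency-preserving.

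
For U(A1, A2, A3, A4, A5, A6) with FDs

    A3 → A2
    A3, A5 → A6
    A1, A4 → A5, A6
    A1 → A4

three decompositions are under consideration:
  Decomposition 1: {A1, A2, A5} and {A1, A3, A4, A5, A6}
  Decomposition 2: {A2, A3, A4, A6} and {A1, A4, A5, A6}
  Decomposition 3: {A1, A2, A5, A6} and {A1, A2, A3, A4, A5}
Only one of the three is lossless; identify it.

Decomposition 1: common = {A1, A5}, closure = {A1, A4, A5, A6} → lossy.
Decomposition 2: common = {A4, A6}, closure = {A4, A6} → lossy.
Decomposition 3: common = {A1, A2, A5}, closure = {A1, A2, A4, A5, A6} → lossless.

Decomposition 3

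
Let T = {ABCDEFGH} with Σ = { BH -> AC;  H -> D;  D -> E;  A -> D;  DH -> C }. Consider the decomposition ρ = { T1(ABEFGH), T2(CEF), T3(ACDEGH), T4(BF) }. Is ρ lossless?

Chase test. Columns are ABCDEFGH; row i has aⱼ where attribute j ∈ Ti, else bᵢⱼ.
Initial tableau (one row per fragment):
  row 1: a1 a2 b13 b14 a5 a6 a7 a8
  row 2: b21 b22 a3 b24 a5 a6 b27 b28
  row 3: a1 b32 a3 a4 a5 b36 a7 a8
  row 4: b41 a2 b43 b44 b45 a6 b47 b48
Rows 1 and 3 agree on H; apply H→D and equate their D entries.
Rows 1 and 3 agree on DH; apply DH→C and equate their C entries.
Row 1 is now all distinguished symbols — the join is lossless.

Yes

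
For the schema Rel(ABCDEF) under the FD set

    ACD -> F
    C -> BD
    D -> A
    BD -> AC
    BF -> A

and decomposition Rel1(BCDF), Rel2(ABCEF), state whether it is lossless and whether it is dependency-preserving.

lossless but not dependency-preserving

Lossless test: (BCF)⁺ = {ABCDF}, which contains all of one fragment — lossless.
Dependency preservation: the restricted closure of {D} across the fragments never reaches {A}, so D → A cannot be enforced without a join — not preserved.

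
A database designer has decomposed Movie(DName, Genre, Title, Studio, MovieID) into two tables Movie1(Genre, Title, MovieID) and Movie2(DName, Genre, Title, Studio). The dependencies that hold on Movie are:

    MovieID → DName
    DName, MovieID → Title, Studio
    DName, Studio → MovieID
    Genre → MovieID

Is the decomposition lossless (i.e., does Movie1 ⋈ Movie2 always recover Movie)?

Yes

Common attributes: Movie1 ∩ Movie2 = {Genre, Title}.
Closure of {Genre, Title}: Genre → MovieID applies, adding MovieID; MovieID → DName applies, adding DName; DName, MovieID → Title, Studio applies, adding Studio. So (Genre, Title)⁺ = {DName, Genre, Title, Studio, MovieID}.
This closure contains every attribute of Movie1, so Movie1 ∩ Movie2 → Movie1. The join is lossless.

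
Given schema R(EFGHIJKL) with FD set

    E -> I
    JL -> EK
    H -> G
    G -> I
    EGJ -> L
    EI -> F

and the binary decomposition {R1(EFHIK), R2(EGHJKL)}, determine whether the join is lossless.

Common attributes: R1 ∩ R2 = {EHK}.
Closure of {EHK}: E → I applies, adding I; H → G applies, adding G; EI → F applies, adding F. So (EHK)⁺ = {EFGHIK}.
This closure contains every attribute of R1, so R1 ∩ R2 → R1. The join is lossless.

Yes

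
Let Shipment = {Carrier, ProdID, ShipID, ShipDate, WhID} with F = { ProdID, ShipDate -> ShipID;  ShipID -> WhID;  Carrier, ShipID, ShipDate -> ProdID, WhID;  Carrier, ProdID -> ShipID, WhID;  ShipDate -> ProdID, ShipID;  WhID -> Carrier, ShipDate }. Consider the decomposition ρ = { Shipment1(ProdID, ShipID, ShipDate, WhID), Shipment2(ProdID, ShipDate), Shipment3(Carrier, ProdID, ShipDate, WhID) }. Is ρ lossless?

Yes

Chase test. Columns are Carrier, ProdID, ShipID, ShipDate, WhID; row i has aⱼ where attribute j ∈ Shipmenti, else bᵢⱼ.
Initial tableau (one row per fragment):
  row 1: b11 a2 a3 a4 a5
  row 2: b21 a2 b23 a4 b25
  row 3: a1 a2 b33 a4 a5
Rows 1 and 2 agree on ProdID, ShipDate; apply ProdID, ShipDate→ShipID and equate their ShipID entries.
Rows 1 and 3 agree on ProdID, ShipDate; apply ProdID, ShipDate→ShipID and equate their ShipID entries.
Rows 1 and 2 agree on ShipID; apply ShipID→WhID and equate their WhID entries.
Rows 1 and 2 agree on WhID; apply WhID→Carrier, ShipDate and equate their Carrier, ShipDate entries.
Rows 1 and 3 agree on WhID; apply WhID→Carrier, ShipDate and equate their Carrier, ShipDate entries.
Row 1 is now all distinguished symbols — the join is lossless.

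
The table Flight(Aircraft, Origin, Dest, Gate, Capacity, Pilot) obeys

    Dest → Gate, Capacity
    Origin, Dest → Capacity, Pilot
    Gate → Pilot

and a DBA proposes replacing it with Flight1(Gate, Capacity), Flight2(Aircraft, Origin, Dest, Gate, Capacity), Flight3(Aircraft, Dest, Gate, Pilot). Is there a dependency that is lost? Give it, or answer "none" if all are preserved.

Dest → Gate, Capacity lies within Flight2.
Origin, Dest → Capacity, Pilot: restricted closure across fragments reaches Capacity, Pilot.
Gate → Pilot lies within Flight3.
Every dependency is enforceable on the fragments, so the decomposition is dependency-preserving.

none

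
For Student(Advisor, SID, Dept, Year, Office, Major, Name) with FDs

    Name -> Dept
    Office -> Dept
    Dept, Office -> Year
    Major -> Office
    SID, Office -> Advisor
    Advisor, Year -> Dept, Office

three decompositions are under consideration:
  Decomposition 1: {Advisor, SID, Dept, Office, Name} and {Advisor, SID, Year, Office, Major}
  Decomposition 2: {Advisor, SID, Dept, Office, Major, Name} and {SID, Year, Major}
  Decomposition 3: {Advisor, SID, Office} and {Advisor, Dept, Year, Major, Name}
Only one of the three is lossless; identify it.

Decomposition 1: common = {Advisor, SID, Office}, closure = {Advisor, SID, Dept, Year, Office} → lossy.
Decomposition 2: common = {SID, Major}, closure = {Advisor, SID, Dept, Year, Office, Major} → lossless.
Decomposition 3: common = {Advisor}, closure = {Advisor} → lossy.

Decomposition 2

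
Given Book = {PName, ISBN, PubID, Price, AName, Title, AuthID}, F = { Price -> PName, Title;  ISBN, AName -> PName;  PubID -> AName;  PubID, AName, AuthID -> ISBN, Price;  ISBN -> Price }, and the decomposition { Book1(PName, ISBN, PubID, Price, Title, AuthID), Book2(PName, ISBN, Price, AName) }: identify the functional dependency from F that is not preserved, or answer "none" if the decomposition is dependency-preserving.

PubID -> AName

Check PubID → AName: no single fragment contains all of {PubID, AName}, and the restricted closure of {PubID} across the fragments never reaches {AName}.
Price → PName, Title is preserved.
ISBN, AName → PName is preserved.
PubID, AName, AuthID → ISBN, Price is preserved.
ISBN → Price is preserved.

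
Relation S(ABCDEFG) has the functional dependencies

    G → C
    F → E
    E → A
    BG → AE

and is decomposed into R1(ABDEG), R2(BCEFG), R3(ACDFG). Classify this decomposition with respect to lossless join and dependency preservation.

lossy but dependency-preserving

Lossless test (chase): Rows 1 and 2 agree on G; apply G→C and equate their C entries. Rows 2 and 3 agree on F; apply F→E and equate their E entries. Rows 1 and 2 agree on E; apply E→A and equate their A entries. No row becomes fully distinguished — the join is lossy.
Dependency preservation: every FD's attributes lie within a single fragment, so each can be enforced locally — preserved.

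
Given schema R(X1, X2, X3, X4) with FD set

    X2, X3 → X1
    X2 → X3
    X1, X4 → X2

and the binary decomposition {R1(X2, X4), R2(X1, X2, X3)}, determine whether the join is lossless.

Yes

Common attributes: R1 ∩ R2 = {X2}.
Closure of {X2}: X2 → X3 applies, adding X3; X2, X3 → X1 applies, adding X1. So (X2)⁺ = {X1, X2, X3}.
This closure contains every attribute of R2, so R1 ∩ R2 → R2. The join is lossless.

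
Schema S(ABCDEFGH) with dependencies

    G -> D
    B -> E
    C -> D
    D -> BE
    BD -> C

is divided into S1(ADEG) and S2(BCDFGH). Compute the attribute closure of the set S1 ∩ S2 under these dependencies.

S1 ∩ S2 = {DG}.
D → BE applies, adding BE
BD → C applies, adding C
Closure: {BCDEG}.

BCDEG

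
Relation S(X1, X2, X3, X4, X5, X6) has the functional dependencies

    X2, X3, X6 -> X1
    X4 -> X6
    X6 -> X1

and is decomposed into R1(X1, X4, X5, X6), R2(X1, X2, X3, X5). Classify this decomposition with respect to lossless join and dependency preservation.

Lossless test: (X1, X5)⁺ = {X1, X5}, which is a superkey of neither fragment — lossy.
Dependency preservation: X2, X3, X6 → X1 is not contained in any single fragment, but the restricted closure of its left-hand side across the fragments still reaches the right-hand side; the remaining FDs each lie inside some fragment. All dependencies are preserved.

lossy but dependency-preserving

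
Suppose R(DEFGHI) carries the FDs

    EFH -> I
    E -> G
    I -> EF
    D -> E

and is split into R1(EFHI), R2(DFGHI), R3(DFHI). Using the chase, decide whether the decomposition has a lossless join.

Chase test. Columns are DEFGHI; row i has aⱼ where attribute j ∈ Ri, else bᵢⱼ.
Initial tableau (one row per fragment):
  row 1: b11 a2 a3 b14 a5 a6
  row 2: a1 b22 a3 a4 a5 a6
  row 3: a1 b32 a3 b34 a5 a6
Rows 1 and 2 agree on I; apply I→EF and equate their EF entries.
Rows 1 and 3 agree on I; apply I→EF and equate their EF entries.
Rows 1 and 2 agree on E; apply E→G and equate their G entries.
Rows 1 and 3 agree on E; apply E→G and equate their G entries.
Row 2 is now all distinguished symbols — the join is lossless.

Yes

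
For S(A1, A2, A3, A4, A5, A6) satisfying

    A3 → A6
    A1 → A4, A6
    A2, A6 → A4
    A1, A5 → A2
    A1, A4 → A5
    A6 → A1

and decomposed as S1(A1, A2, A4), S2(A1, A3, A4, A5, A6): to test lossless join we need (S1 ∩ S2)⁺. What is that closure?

A1, A2, A4, A5, A6

S1 ∩ S2 = {A1, A4}.
A1 → A4, A6 applies, adding A6
A1, A4 → A5 applies, adding A5
A1, A5 → A2 applies, adding A2
Closure: {A1, A2, A4, A5, A6}.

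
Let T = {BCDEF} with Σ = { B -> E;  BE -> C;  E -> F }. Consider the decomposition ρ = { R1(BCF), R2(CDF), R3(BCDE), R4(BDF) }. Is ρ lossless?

Chase test. Columns are BCDEF; row i has aⱼ where attribute j ∈ Ri, else bᵢⱼ.
Initial tableau (one row per fragment):
  row 1: a1 a2 b13 b14 a5
  row 2: b21 a2 a3 b24 a5
  row 3: a1 a2 a3 a4 b35
  row 4: a1 b42 a3 b44 a5
Rows 1 and 3 agree on B; apply B→E and equate their E entries.
Rows 1 and 4 agree on B; apply B→E and equate their E entries.
Rows 1 and 4 agree on BE; apply BE→C and equate their C entries.
Rows 1 and 3 agree on E; apply E→F and equate their F entries.
Row 3 is now all distinguished symbols — the join is lossless.

Yes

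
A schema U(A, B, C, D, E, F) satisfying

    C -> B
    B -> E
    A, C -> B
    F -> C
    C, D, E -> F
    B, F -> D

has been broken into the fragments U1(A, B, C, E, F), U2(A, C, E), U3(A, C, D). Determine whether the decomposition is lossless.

Chase test. Columns are A, B, C, D, E, F; row i has aⱼ where attribute j ∈ Ui, else bᵢⱼ.
Initial tableau (one row per fragment):
  row 1: a1 a2 a3 b14 a5 a6
  row 2: a1 b22 a3 b24 a5 b26
  row 3: a1 b32 a3 a4 b35 b36
Rows 1 and 2 agree on C; apply C→B and equate their B entries.
Rows 1 and 3 agree on C; apply C→B and equate their B entries.
Rows 1 and 3 agree on B; apply B→E and equate their E entries.
No row becomes fully distinguished — the join is lossy.

No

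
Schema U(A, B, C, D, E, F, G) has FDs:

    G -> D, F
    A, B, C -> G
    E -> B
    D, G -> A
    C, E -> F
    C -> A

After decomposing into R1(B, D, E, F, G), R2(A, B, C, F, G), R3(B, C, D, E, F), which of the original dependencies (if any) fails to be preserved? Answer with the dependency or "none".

G → D, F lies within R1.
A, B, C → G lies within R2.
E → B lies within R1.
D, G → A: restricted closure across fragments reaches A.
C, E → F lies within R3.
C → A lies within R2.
Every dependency is enforceable on the fragments, so the decomposition is dependency-preserving.

none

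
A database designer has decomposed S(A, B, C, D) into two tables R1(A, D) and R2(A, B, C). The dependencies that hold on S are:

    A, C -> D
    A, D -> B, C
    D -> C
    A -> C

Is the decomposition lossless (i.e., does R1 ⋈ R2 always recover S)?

Yes

Common attributes: R1 ∩ R2 = {A}.
Closure of {A}: A → C applies, adding C; A, C → D applies, adding D; A, D → B, C applies, adding B. So (A)⁺ = {A, B, C, D}.
This closure contains every attribute of R1, so R1 ∩ R2 → R1. The join is lossless.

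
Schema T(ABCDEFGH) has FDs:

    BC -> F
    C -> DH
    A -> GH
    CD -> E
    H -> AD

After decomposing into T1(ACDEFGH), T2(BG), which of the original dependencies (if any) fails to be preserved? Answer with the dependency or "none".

Check BC → F: no single fragment contains all of {BCF}, and the restricted closure of {BC} across the fragments never reaches {F}.
C → DH is preserved.
A → GH is preserved.
CD → E is preserved.
H → AD is preserved.

BC -> F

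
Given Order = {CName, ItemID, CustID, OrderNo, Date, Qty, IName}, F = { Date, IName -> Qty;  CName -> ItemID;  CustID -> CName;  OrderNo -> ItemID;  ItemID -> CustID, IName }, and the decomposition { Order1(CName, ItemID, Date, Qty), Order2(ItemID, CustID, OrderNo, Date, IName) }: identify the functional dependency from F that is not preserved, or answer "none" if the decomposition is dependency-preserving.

Date, IName -> Qty

Check Date, IName → Qty: no single fragment contains all of {Date, Qty, IName}, and the restricted closure of {Date, IName} across the fragments never reaches {Qty}.
CName → ItemID is preserved.
CustID → CName is preserved.
OrderNo → ItemID is preserved.
ItemID → CustID, IName is preserved.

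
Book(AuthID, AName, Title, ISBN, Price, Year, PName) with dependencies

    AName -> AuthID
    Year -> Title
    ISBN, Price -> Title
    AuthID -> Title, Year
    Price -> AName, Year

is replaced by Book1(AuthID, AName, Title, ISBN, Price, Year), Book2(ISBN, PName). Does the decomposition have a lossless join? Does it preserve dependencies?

lossy but dependency-preserving

Lossless test: (ISBN)⁺ = {ISBN}, which is a superkey of neither fragment — lossy.
Dependency preservation: every FD's attributes lie within a single fragment, so each can be enforced locally — preserved.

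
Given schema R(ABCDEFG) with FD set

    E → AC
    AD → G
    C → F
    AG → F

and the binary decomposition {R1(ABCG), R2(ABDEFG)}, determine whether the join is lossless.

No

Common attributes: R1 ∩ R2 = {ABG}.
Closure of {ABG}: AG → F applies, adding F. So (ABG)⁺ = {ABFG}.
The closure contains neither all of R1 = {ABCG} nor all of R2 = {ABDEFG}, so the common attributes are not a superkey of either fragment. The join is lossy.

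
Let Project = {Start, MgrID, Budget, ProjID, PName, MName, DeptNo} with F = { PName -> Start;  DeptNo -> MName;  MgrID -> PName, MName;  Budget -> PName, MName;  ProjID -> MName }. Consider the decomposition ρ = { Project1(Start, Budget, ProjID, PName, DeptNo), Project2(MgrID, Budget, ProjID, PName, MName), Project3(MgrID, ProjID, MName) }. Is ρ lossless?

Chase test. Columns are Start, MgrID, Budget, ProjID, PName, MName, DeptNo; row i has aⱼ where attribute j ∈ Projecti, else bᵢⱼ.
Initial tableau (one row per fragment):
  row 1: a1 b12 a3 a4 a5 b16 a7
  row 2: b21 a2 a3 a4 a5 a6 b27
  row 3: b31 a2 b33 a4 b35 a6 b37
Rows 1 and 2 agree on PName; apply PName→Start and equate their Start entries.
Rows 2 and 3 agree on MgrID; apply MgrID→PName, MName and equate their PName, MName entries.
Rows 1 and 2 agree on Budget; apply Budget→PName, MName and equate their PName, MName entries.
Rows 1 and 3 agree on PName; apply PName→Start and equate their Start entries.
No row becomes fully distinguished — the join is lossy.

No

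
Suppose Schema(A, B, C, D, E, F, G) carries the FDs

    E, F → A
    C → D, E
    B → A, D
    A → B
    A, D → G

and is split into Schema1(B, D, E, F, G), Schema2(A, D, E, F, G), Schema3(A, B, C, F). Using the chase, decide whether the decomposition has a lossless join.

No

Chase test. Columns are A, B, C, D, E, F, G; row i has aⱼ where attribute j ∈ Schemai, else bᵢⱼ.
Initial tableau (one row per fragment):
  row 1: b11 a2 b13 a4 a5 a6 a7
  row 2: a1 b22 b23 a4 a5 a6 a7
  row 3: a1 a2 a3 b34 b35 a6 b37
Rows 1 and 2 agree on E, F; apply E, F→A and equate their A entries.
Rows 1 and 3 agree on B; apply B→A, D and equate their A, D entries.
Rows 1 and 2 agree on A; apply A→B and equate their B entries.
Rows 1 and 3 agree on A, D; apply A, D→G and equate their G entries.
No row becomes fully distinguished — the join is lossy.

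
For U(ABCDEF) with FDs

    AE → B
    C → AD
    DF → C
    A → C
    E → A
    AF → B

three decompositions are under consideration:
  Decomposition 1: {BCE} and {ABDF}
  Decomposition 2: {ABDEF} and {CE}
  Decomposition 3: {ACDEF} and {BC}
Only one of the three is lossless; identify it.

Decomposition 1: common = {B}, closure = {B} → lossy.
Decomposition 2: common = {E}, closure = {ABCDE} → lossless.
Decomposition 3: common = {C}, closure = {ACD} → lossy.

Decomposition 2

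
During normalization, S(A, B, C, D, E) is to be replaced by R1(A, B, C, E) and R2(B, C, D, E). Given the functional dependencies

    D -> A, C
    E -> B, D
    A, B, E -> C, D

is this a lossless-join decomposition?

Common attributes: R1 ∩ R2 = {B, C, E}.
Closure of {B, C, E}: E → B, D applies, adding D; D → A, C applies, adding A. So (B, C, E)⁺ = {A, B, C, D, E}.
This closure contains every attribute of R1, so R1 ∩ R2 → R1. The join is lossless.

Yes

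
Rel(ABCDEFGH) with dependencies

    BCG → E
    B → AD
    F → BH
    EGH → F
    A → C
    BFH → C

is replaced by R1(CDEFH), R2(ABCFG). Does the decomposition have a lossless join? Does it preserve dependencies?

lossy and not dependency-preserving

Lossless test: (CF)⁺ = {ABCDFH}, which is a superkey of neither fragment — lossy.
Dependency preservation: the restricted closure of {BCG} across the fragments never reaches {E}, so BCG → E cannot be enforced without a join — not preserved.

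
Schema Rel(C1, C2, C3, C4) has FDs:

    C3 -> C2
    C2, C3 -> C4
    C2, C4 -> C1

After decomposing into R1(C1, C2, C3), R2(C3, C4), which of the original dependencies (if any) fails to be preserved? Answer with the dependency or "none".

Check C2, C4 → C1: no single fragment contains all of {C1, C2, C4}, and the restricted closure of {C2, C4} across the fragments never reaches {C1}.
C3 → C2 is preserved.
C2, C3 → C4 is preserved.

C2, C4 -> C1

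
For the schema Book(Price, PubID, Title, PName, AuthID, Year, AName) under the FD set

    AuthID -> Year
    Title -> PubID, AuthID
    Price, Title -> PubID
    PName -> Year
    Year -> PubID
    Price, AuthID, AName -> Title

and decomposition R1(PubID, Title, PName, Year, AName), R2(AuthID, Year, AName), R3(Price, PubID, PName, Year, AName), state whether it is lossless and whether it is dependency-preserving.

Lossless test (chase): Rows 1 and 2 agree on Year; apply Year→PubID and equate their PubID entries. No row becomes fully distinguished — the join is lossy.
Dependency preservation: the restricted closure of {Title} across the fragments never reaches {PubID, AuthID}, so Title → PubID, AuthID cannot be enforced without a join — not preserved.

lossy and not dependency-preserving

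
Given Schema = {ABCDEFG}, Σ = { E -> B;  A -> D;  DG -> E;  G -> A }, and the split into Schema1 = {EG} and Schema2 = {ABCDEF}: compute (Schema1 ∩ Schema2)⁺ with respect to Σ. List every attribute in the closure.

Schema1 ∩ Schema2 = {E}.
E → B applies, adding B
Closure: {BE}.

BE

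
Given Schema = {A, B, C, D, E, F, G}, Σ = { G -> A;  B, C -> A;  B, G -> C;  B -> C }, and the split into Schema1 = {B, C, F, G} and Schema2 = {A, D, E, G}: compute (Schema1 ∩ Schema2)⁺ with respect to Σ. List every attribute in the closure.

A, G

Schema1 ∩ Schema2 = {G}.
G → A applies, adding A
Closure: {A, G}.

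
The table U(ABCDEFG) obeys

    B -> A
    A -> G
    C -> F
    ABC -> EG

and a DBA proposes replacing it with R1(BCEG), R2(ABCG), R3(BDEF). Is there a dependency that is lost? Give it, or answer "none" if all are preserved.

C -> F

Check C → F: no single fragment contains all of {CF}, and the restricted closure of {C} across the fragments never reaches {F}.
B → A is preserved.
A → G is preserved.
ABC → EG is preserved.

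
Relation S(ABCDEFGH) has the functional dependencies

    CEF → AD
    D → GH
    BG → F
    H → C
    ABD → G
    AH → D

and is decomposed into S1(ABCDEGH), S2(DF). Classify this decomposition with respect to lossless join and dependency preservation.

Lossless test: (D)⁺ = {CDGH}, which is a superkey of neither fragment — lossy.
Dependency preservation: the restricted closure of {CEF} across the fragments never reaches {AD}, so CEF → AD cannot be enforced without a join — not preserved.

lossy and not dependency-preserving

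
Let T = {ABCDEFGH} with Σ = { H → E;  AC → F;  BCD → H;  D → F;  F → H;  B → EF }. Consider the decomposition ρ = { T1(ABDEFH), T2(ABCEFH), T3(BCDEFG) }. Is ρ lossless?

Chase test. Columns are ABCDEFGH; row i has aⱼ where attribute j ∈ Ti, else bᵢⱼ.
Initial tableau (one row per fragment):
  row 1: a1 a2 b13 a4 a5 a6 b17 a8
  row 2: a1 a2 a3 b24 a5 a6 b27 a8
  row 3: b31 a2 a3 a4 a5 a6 a7 b38
Rows 1 and 3 agree on F; apply F→H and equate their H entries.
No row becomes fully distinguished — the join is lossy.

No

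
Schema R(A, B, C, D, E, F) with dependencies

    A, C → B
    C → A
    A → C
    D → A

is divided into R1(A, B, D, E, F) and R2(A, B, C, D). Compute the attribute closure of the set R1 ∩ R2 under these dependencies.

R1 ∩ R2 = {A, B, D}.
A → C applies, adding C
Closure: {A, B, C, D}.

A, B, C, D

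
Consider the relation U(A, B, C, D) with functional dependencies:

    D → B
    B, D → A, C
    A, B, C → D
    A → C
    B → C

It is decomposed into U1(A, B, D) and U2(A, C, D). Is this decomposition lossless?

Yes

Common attributes: U1 ∩ U2 = {A, D}.
Closure of {A, D}: D → B applies, adding B; B, D → A, C applies, adding C. So (A, D)⁺ = {A, B, C, D}.
This closure contains every attribute of U1, so U1 ∩ U2 → U1. The join is lossless.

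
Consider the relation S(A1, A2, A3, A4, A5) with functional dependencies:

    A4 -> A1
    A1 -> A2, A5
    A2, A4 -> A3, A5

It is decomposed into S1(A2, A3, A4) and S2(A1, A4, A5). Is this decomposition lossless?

Yes

Common attributes: S1 ∩ S2 = {A4}.
Closure of {A4}: A4 → A1 applies, adding A1; A1 → A2, A5 applies, adding A2, A5; A2, A4 → A3, A5 applies, adding A3. So (A4)⁺ = {A1, A2, A3, A4, A5}.
This closure contains every attribute of S1, so S1 ∩ S2 → S1. The join is lossless.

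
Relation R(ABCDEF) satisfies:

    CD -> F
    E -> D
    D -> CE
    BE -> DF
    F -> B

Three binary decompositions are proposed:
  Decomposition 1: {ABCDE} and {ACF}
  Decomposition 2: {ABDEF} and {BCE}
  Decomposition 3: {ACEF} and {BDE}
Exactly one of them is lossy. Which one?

Decomposition 1: common = {AC}, closure = {AC} → lossy.
Decomposition 2: common = {BE}, closure = {BCDEF} → lossless.
Decomposition 3: common = {E}, closure = {BCDEF} → lossless.

Decomposition 1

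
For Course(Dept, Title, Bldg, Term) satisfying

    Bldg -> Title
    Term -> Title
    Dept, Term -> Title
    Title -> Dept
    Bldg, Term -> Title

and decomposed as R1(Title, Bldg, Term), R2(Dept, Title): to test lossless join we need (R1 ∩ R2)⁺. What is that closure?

R1 ∩ R2 = {Title}.
Title → Dept applies, adding Dept
Closure: {Dept, Title}.

Dept, Title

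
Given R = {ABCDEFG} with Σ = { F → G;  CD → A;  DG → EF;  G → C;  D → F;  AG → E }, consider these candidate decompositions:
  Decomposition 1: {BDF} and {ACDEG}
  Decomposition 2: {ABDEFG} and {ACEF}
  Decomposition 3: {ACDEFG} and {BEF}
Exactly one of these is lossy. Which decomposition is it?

Decomposition 1: common = {D}, closure = {ACDEFG} → lossless.
Decomposition 2: common = {AEF}, closure = {ACEFG} → lossless.
Decomposition 3: common = {EF}, closure = {CEFG} → lossy.

Decomposition 3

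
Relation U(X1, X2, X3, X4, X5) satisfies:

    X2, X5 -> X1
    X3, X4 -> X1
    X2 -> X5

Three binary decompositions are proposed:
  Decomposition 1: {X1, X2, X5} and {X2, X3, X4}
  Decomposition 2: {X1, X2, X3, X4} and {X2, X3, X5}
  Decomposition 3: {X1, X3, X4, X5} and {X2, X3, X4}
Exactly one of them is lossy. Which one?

Decomposition 1: common = {X2}, closure = {X1, X2, X5} → lossless.
Decomposition 2: common = {X2, X3}, closure = {X1, X2, X3, X5} → lossless.
Decomposition 3: common = {X3, X4}, closure = {X1, X3, X4} → lossy.

Decomposition 3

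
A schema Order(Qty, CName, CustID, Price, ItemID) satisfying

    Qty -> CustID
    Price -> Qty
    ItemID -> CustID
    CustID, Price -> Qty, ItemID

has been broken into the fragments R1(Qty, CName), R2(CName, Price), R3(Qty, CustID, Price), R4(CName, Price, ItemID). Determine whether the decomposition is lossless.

Yes

Chase test. Columns are Qty, CName, CustID, Price, ItemID; row i has aⱼ where attribute j ∈ Ri, else bᵢⱼ.
Initial tableau (one row per fragment):
  row 1: a1 a2 b13 b14 b15
  row 2: b21 a2 b23 a4 b25
  row 3: a1 b32 a3 a4 b35
  row 4: b41 a2 b43 a4 a5
Rows 1 and 3 agree on Qty; apply Qty→CustID and equate their CustID entries.
Rows 2 and 3 agree on Price; apply Price→Qty and equate their Qty entries.
Rows 2 and 4 agree on Price; apply Price→Qty and equate their Qty entries.
Rows 1 and 2 agree on Qty; apply Qty→CustID and equate their CustID entries.
Rows 1 and 4 agree on Qty; apply Qty→CustID and equate their CustID entries.
Rows 2 and 3 agree on CustID, Price; apply CustID, Price→Qty, ItemID and equate their Qty, ItemID entries.
Rows 2 and 4 agree on CustID, Price; apply CustID, Price→Qty, ItemID and equate their Qty, ItemID entries.
Row 2 is now all distinguished symbols — the join is lossless.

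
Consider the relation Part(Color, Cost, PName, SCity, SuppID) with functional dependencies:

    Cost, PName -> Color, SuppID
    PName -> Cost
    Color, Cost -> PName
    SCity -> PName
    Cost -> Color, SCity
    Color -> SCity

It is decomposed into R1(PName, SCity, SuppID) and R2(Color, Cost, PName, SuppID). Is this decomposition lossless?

Yes

Common attributes: R1 ∩ R2 = {PName, SuppID}.
Closure of {PName, SuppID}: PName → Cost applies, adding Cost; Cost → Color, SCity applies, adding Color, SCity. So (PName, SuppID)⁺ = {Color, Cost, PName, SCity, SuppID}.
This closure contains every attribute of R1, so R1 ∩ R2 → R1. The join is lossless.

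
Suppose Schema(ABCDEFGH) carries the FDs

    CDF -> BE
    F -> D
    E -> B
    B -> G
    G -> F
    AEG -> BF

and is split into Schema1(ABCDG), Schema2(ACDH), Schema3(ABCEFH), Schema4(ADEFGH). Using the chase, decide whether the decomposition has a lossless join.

Chase test. Columns are ABCDEFGH; row i has aⱼ where attribute j ∈ Schemai, else bᵢⱼ.
Initial tableau (one row per fragment):
  row 1: a1 a2 a3 a4 b15 b16 a7 b18
  row 2: a1 b22 a3 a4 b25 b26 b27 a8
  row 3: a1 a2 a3 b34 a5 a6 b37 a8
  row 4: a1 b42 b43 a4 a5 a6 a7 a8
Rows 3 and 4 agree on F; apply F→D and equate their D entries.
Rows 3 and 4 agree on E; apply E→B and equate their B entries.
Rows 1 and 3 agree on B; apply B→G and equate their G entries.
Rows 1 and 3 agree on G; apply G→F and equate their F entries.
Rows 1 and 3 agree on CDF; apply CDF→BE and equate their BE entries.
Row 3 is now all distinguished symbols — the join is lossless.

Yes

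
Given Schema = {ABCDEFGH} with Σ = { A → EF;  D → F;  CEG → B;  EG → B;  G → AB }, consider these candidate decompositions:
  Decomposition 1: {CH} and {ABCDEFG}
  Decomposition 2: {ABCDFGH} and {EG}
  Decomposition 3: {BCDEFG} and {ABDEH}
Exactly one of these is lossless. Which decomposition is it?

Decomposition 1: common = {C}, closure = {C} → lossy.
Decomposition 2: common = {G}, closure = {ABEFG} → lossless.
Decomposition 3: common = {BDE}, closure = {BDEF} → lossy.

Decomposition 2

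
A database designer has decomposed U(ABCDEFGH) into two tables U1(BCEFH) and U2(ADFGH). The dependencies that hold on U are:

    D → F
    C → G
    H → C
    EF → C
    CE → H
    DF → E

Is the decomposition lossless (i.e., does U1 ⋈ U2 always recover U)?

No

Common attributes: U1 ∩ U2 = {FH}.
Closure of {FH}: H → C applies, adding C; C → G applies, adding G. So (FH)⁺ = {CFGH}.
The closure contains neither all of U1 = {BCEFH} nor all of U2 = {ADFGH}, so the common attributes are not a superkey of either fragment. The join is lossy.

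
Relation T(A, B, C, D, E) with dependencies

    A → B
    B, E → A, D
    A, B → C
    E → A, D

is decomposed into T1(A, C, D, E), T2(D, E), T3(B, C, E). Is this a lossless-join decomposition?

Yes

Chase test. Columns are A, B, C, D, E; row i has aⱼ where attribute j ∈ Ti, else bᵢⱼ.
Initial tableau (one row per fragment):
  row 1: a1 b12 a3 a4 a5
  row 2: b21 b22 b23 a4 a5
  row 3: b31 a2 a3 b34 a5
Rows 1 and 2 agree on E; apply E→A, D and equate their A, D entries.
Rows 1 and 3 agree on E; apply E→A, D and equate their A, D entries.
Rows 1 and 2 agree on A; apply A→B and equate their B entries.
Rows 1 and 3 agree on A; apply A→B and equate their B entries.
Rows 1 and 2 agree on A, B; apply A, B→C and equate their C entries.
Row 1 is now all distinguished symbols — the join is lossless.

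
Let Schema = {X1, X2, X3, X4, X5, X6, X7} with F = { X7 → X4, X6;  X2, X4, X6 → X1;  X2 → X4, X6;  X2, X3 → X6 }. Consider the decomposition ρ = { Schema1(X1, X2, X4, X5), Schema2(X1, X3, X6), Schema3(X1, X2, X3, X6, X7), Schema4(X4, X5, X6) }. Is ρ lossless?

No

Chase test. Columns are X1, X2, X3, X4, X5, X6, X7; row i has aⱼ where attribute j ∈ Schemai, else bᵢⱼ.
Initial tableau (one row per fragment):
  row 1: a1 a2 b13 a4 a5 b16 b17
  row 2: a1 b22 a3 b24 b25 a6 b27
  row 3: a1 a2 a3 b34 b35 a6 a7
  row 4: b41 b42 b43 a4 a5 a6 b47
Rows 1 and 3 agree on X2; apply X2→X4, X6 and equate their X4, X6 entries.
No row becomes fully distinguished — the join is lossy.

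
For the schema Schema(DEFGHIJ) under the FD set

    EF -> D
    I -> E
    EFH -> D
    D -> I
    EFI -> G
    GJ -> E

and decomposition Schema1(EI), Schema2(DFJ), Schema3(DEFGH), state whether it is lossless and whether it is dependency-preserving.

lossy and not dependency-preserving

Lossless test (chase): Rows 2 and 3 agree on D; apply D→I and equate their I entries. Rows 2 and 3 agree on I; apply I→E and equate their E entries. Rows 2 and 3 agree on EFI; apply EFI→G and equate their G entries. No row becomes fully distinguished — the join is lossy.
Dependency preservation: the restricted closure of {D} across the fragments never reaches {I}, so D → I cannot be enforced without a join — not preserved.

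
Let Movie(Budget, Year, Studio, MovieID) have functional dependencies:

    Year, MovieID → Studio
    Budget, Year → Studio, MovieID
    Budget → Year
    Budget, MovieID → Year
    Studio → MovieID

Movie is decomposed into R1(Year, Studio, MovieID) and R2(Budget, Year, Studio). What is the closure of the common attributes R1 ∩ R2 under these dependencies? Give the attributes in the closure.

R1 ∩ R2 = {Year, Studio}.
Studio → MovieID applies, adding MovieID
Closure: {Year, Studio, MovieID}.

Year, Studio, MovieID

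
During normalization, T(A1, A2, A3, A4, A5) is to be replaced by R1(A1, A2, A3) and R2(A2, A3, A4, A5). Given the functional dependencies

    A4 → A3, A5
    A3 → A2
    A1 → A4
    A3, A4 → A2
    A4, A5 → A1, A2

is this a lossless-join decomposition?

Common attributes: R1 ∩ R2 = {A2, A3}.
No dependency enlarges {A2, A3}, so (A2, A3)⁺ = {A2, A3}.
The closure contains neither all of R1 = {A1, A2, A3} nor all of R2 = {A2, A3, A4, A5}, so the common attributes are not a superkey of either fragment. The join is lossy.

No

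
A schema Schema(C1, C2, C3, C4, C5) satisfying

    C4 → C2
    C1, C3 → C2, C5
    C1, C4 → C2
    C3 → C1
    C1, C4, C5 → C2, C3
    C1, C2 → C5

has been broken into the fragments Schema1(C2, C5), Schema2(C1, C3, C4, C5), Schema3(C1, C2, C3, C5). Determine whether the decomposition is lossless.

Chase test. Columns are C1, C2, C3, C4, C5; row i has aⱼ where attribute j ∈ Schemai, else bᵢⱼ.
Initial tableau (one row per fragment):
  row 1: b11 a2 b13 b14 a5
  row 2: a1 b22 a3 a4 a5
  row 3: a1 a2 a3 b34 a5
Rows 2 and 3 agree on C1, C3; apply C1, C3→C2, C5 and equate their C2, C5 entries.
Row 2 is now all distinguished symbols — the join is lossless.

Yes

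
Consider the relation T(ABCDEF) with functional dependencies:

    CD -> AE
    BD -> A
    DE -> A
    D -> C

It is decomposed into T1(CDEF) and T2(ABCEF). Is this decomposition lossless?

No

Common attributes: T1 ∩ T2 = {CEF}.
No dependency enlarges {CEF}, so (CEF)⁺ = {CEF}.
The closure contains neither all of T1 = {CDEF} nor all of T2 = {ABCEF}, so the common attributes are not a superkey of either fragment. The join is lossy.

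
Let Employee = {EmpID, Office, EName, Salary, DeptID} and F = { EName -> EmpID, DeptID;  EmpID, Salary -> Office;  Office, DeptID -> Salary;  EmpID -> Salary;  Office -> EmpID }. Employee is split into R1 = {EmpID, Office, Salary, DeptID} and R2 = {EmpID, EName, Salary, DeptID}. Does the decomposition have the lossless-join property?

Yes

Common attributes: R1 ∩ R2 = {EmpID, Salary, DeptID}.
Closure of {EmpID, Salary, DeptID}: EmpID, Salary → Office applies, adding Office. So (EmpID, Salary, DeptID)⁺ = {EmpID, Office, Salary, DeptID}.
This closure contains every attribute of R1, so R1 ∩ R2 → R1. The join is lossless.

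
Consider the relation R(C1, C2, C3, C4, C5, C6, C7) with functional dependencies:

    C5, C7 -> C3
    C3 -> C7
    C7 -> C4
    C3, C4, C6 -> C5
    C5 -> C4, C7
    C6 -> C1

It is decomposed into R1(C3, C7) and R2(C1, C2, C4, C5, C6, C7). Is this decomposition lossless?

Common attributes: R1 ∩ R2 = {C7}.
Closure of {C7}: C7 → C4 applies, adding C4. So (C7)⁺ = {C4, C7}.
The closure contains neither all of R1 = {C3, C7} nor all of R2 = {C1, C2, C4, C5, C6, C7}, so the common attributes are not a superkey of either fragment. The join is lossy.

No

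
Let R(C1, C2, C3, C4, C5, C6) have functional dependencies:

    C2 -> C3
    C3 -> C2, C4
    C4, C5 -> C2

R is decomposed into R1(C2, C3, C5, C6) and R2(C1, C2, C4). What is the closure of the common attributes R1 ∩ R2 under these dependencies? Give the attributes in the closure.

R1 ∩ R2 = {C2}.
C2 → C3 applies, adding C3
C3 → C2, C4 applies, adding C4
Closure: {C2, C3, C4}.

C2, C3, C4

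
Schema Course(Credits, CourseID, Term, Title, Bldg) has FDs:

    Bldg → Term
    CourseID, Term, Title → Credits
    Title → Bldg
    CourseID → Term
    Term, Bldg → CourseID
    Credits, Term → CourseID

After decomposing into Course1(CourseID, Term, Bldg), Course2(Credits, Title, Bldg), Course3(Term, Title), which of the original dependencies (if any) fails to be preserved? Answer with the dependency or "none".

Check Credits, Term → CourseID: no single fragment contains all of {Credits, CourseID, Term}, and the restricted closure of {Credits, Term} across the fragments never reaches {CourseID}.
Bldg → Term is preserved.
CourseID, Term, Title → Credits is preserved.
Title → Bldg is preserved.
CourseID → Term is preserved.
Term, Bldg → CourseID is preserved.

Credits, Term → CourseID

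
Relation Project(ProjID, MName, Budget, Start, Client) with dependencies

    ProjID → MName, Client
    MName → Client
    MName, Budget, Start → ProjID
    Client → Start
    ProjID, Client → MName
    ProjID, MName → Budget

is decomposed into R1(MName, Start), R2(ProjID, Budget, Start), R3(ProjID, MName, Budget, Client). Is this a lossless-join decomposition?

Chase test. Columns are ProjID, MName, Budget, Start, Client; row i has aⱼ where attribute j ∈ Ri, else bᵢⱼ.
Initial tableau (one row per fragment):
  row 1: b11 a2 b13 a4 b15
  row 2: a1 b22 a3 a4 b25
  row 3: a1 a2 a3 b34 a5
Rows 2 and 3 agree on ProjID; apply ProjID→MName, Client and equate their MName, Client entries.
Rows 1 and 2 agree on MName; apply MName→Client and equate their Client entries.
Rows 1 and 3 agree on Client; apply Client→Start and equate their Start entries.
Row 2 is now all distinguished symbols — the join is lossless.

Yes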